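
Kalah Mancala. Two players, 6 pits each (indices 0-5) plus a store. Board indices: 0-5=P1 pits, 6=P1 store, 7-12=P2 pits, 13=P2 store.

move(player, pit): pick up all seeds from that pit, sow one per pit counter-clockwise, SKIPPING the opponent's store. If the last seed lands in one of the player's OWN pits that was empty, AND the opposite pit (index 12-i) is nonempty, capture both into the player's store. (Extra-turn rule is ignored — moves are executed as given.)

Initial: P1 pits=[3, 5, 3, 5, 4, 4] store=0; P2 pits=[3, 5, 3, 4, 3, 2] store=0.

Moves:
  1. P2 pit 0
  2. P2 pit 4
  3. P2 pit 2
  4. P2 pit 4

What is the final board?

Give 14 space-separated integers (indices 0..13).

Move 1: P2 pit0 -> P1=[3,5,3,5,4,4](0) P2=[0,6,4,5,3,2](0)
Move 2: P2 pit4 -> P1=[4,5,3,5,4,4](0) P2=[0,6,4,5,0,3](1)
Move 3: P2 pit2 -> P1=[4,5,3,5,4,4](0) P2=[0,6,0,6,1,4](2)
Move 4: P2 pit4 -> P1=[4,5,3,5,4,4](0) P2=[0,6,0,6,0,5](2)

Answer: 4 5 3 5 4 4 0 0 6 0 6 0 5 2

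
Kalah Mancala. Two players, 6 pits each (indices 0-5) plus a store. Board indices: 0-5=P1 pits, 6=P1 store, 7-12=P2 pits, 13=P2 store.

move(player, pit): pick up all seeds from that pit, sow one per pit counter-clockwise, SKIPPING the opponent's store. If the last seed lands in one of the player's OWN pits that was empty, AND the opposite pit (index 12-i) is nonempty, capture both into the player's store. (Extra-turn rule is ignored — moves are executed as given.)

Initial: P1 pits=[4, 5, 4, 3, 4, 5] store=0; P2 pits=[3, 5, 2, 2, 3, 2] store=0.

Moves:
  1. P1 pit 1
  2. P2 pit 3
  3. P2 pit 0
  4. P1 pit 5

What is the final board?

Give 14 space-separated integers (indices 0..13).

Answer: 4 0 0 4 5 0 2 1 7 4 1 5 3 6

Derivation:
Move 1: P1 pit1 -> P1=[4,0,5,4,5,6](1) P2=[3,5,2,2,3,2](0)
Move 2: P2 pit3 -> P1=[4,0,5,4,5,6](1) P2=[3,5,2,0,4,3](0)
Move 3: P2 pit0 -> P1=[4,0,0,4,5,6](1) P2=[0,6,3,0,4,3](6)
Move 4: P1 pit5 -> P1=[4,0,0,4,5,0](2) P2=[1,7,4,1,5,3](6)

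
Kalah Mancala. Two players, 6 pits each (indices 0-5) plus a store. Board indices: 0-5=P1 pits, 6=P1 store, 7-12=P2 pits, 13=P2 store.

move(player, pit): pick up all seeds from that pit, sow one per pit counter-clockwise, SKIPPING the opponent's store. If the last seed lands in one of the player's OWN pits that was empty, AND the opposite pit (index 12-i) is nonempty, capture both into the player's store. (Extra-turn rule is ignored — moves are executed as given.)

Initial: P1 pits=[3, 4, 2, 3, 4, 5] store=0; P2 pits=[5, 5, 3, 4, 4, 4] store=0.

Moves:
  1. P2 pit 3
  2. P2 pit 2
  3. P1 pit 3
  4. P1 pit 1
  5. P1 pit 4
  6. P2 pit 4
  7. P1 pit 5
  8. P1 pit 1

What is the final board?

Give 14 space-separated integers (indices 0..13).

Answer: 6 0 5 2 0 0 3 7 7 2 3 1 8 2

Derivation:
Move 1: P2 pit3 -> P1=[4,4,2,3,4,5](0) P2=[5,5,3,0,5,5](1)
Move 2: P2 pit2 -> P1=[4,4,2,3,4,5](0) P2=[5,5,0,1,6,6](1)
Move 3: P1 pit3 -> P1=[4,4,2,0,5,6](1) P2=[5,5,0,1,6,6](1)
Move 4: P1 pit1 -> P1=[4,0,3,1,6,7](1) P2=[5,5,0,1,6,6](1)
Move 5: P1 pit4 -> P1=[4,0,3,1,0,8](2) P2=[6,6,1,2,6,6](1)
Move 6: P2 pit4 -> P1=[5,1,4,2,0,8](2) P2=[6,6,1,2,0,7](2)
Move 7: P1 pit5 -> P1=[6,1,4,2,0,0](3) P2=[7,7,2,3,1,8](2)
Move 8: P1 pit1 -> P1=[6,0,5,2,0,0](3) P2=[7,7,2,3,1,8](2)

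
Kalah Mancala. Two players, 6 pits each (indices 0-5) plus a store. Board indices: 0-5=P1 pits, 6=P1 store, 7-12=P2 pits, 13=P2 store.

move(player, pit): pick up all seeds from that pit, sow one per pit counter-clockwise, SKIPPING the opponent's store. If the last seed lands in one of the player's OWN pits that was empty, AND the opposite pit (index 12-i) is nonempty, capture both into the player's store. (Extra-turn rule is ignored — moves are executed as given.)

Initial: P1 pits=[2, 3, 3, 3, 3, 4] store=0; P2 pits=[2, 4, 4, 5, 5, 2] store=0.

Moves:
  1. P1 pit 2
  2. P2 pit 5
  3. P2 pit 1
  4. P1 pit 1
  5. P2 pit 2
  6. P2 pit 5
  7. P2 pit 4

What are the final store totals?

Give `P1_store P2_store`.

Move 1: P1 pit2 -> P1=[2,3,0,4,4,5](0) P2=[2,4,4,5,5,2](0)
Move 2: P2 pit5 -> P1=[3,3,0,4,4,5](0) P2=[2,4,4,5,5,0](1)
Move 3: P2 pit1 -> P1=[0,3,0,4,4,5](0) P2=[2,0,5,6,6,0](5)
Move 4: P1 pit1 -> P1=[0,0,1,5,5,5](0) P2=[2,0,5,6,6,0](5)
Move 5: P2 pit2 -> P1=[1,0,1,5,5,5](0) P2=[2,0,0,7,7,1](6)
Move 6: P2 pit5 -> P1=[1,0,1,5,5,5](0) P2=[2,0,0,7,7,0](7)
Move 7: P2 pit4 -> P1=[2,1,2,6,6,5](0) P2=[2,0,0,7,0,1](8)

Answer: 0 8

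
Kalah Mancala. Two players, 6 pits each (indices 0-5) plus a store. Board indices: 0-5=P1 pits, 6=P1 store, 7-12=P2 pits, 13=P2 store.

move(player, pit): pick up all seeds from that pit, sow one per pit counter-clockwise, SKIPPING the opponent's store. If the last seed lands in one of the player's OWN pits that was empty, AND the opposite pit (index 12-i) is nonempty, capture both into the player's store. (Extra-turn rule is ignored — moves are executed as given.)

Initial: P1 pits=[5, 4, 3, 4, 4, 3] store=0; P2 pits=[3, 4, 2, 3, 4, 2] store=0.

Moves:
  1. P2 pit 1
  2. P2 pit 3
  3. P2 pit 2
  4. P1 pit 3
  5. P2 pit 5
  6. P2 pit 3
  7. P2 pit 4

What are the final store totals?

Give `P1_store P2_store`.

Move 1: P2 pit1 -> P1=[5,4,3,4,4,3](0) P2=[3,0,3,4,5,3](0)
Move 2: P2 pit3 -> P1=[6,4,3,4,4,3](0) P2=[3,0,3,0,6,4](1)
Move 3: P2 pit2 -> P1=[6,4,3,4,4,3](0) P2=[3,0,0,1,7,5](1)
Move 4: P1 pit3 -> P1=[6,4,3,0,5,4](1) P2=[4,0,0,1,7,5](1)
Move 5: P2 pit5 -> P1=[7,5,4,1,5,4](1) P2=[4,0,0,1,7,0](2)
Move 6: P2 pit3 -> P1=[7,5,4,1,5,4](1) P2=[4,0,0,0,8,0](2)
Move 7: P2 pit4 -> P1=[8,6,5,2,6,5](1) P2=[4,0,0,0,0,1](3)

Answer: 1 3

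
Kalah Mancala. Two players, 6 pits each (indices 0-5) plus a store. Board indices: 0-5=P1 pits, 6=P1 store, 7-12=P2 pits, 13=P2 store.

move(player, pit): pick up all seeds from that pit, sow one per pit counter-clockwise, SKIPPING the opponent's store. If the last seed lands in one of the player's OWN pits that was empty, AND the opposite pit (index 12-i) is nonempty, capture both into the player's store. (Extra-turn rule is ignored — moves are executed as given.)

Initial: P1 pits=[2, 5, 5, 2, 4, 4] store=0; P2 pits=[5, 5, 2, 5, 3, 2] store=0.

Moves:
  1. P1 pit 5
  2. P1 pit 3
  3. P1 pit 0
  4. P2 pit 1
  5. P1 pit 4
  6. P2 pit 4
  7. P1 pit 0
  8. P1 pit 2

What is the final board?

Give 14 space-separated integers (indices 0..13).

Move 1: P1 pit5 -> P1=[2,5,5,2,4,0](1) P2=[6,6,3,5,3,2](0)
Move 2: P1 pit3 -> P1=[2,5,5,0,5,0](8) P2=[0,6,3,5,3,2](0)
Move 3: P1 pit0 -> P1=[0,6,6,0,5,0](8) P2=[0,6,3,5,3,2](0)
Move 4: P2 pit1 -> P1=[1,6,6,0,5,0](8) P2=[0,0,4,6,4,3](1)
Move 5: P1 pit4 -> P1=[1,6,6,0,0,1](9) P2=[1,1,5,6,4,3](1)
Move 6: P2 pit4 -> P1=[2,7,6,0,0,1](9) P2=[1,1,5,6,0,4](2)
Move 7: P1 pit0 -> P1=[0,8,7,0,0,1](9) P2=[1,1,5,6,0,4](2)
Move 8: P1 pit2 -> P1=[0,8,0,1,1,2](10) P2=[2,2,6,6,0,4](2)

Answer: 0 8 0 1 1 2 10 2 2 6 6 0 4 2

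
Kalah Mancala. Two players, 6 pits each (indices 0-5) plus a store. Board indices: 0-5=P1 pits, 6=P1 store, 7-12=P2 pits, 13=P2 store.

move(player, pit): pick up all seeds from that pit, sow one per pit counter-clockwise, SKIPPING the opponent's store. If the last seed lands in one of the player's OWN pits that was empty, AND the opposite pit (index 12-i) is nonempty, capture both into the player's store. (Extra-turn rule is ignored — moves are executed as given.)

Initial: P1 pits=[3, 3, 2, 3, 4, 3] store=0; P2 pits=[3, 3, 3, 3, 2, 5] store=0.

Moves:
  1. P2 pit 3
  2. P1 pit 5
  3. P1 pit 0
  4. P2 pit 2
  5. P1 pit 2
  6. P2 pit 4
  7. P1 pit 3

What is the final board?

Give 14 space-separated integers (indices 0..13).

Move 1: P2 pit3 -> P1=[3,3,2,3,4,3](0) P2=[3,3,3,0,3,6](1)
Move 2: P1 pit5 -> P1=[3,3,2,3,4,0](1) P2=[4,4,3,0,3,6](1)
Move 3: P1 pit0 -> P1=[0,4,3,4,4,0](1) P2=[4,4,3,0,3,6](1)
Move 4: P2 pit2 -> P1=[0,4,3,4,4,0](1) P2=[4,4,0,1,4,7](1)
Move 5: P1 pit2 -> P1=[0,4,0,5,5,0](6) P2=[0,4,0,1,4,7](1)
Move 6: P2 pit4 -> P1=[1,5,0,5,5,0](6) P2=[0,4,0,1,0,8](2)
Move 7: P1 pit3 -> P1=[1,5,0,0,6,1](7) P2=[1,5,0,1,0,8](2)

Answer: 1 5 0 0 6 1 7 1 5 0 1 0 8 2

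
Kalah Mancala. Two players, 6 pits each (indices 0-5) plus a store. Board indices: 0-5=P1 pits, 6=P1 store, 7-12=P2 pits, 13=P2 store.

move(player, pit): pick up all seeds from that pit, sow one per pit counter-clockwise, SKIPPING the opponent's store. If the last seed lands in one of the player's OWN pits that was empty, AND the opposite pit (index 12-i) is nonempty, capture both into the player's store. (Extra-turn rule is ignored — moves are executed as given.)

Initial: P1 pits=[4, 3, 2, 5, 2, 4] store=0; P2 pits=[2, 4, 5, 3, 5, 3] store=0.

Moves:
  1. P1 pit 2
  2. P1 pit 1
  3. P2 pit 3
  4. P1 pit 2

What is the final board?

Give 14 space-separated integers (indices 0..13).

Move 1: P1 pit2 -> P1=[4,3,0,6,3,4](0) P2=[2,4,5,3,5,3](0)
Move 2: P1 pit1 -> P1=[4,0,1,7,4,4](0) P2=[2,4,5,3,5,3](0)
Move 3: P2 pit3 -> P1=[4,0,1,7,4,4](0) P2=[2,4,5,0,6,4](1)
Move 4: P1 pit2 -> P1=[4,0,0,8,4,4](0) P2=[2,4,5,0,6,4](1)

Answer: 4 0 0 8 4 4 0 2 4 5 0 6 4 1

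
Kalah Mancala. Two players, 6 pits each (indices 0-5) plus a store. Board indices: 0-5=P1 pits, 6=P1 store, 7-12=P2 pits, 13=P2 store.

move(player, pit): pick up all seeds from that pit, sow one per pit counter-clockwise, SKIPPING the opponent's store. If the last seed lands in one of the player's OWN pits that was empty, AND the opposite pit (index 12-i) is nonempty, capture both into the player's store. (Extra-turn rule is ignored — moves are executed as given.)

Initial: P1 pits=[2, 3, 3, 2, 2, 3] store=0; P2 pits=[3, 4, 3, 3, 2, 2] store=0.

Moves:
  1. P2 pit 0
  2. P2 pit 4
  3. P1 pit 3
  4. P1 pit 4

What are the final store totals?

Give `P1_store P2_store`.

Move 1: P2 pit0 -> P1=[2,3,3,2,2,3](0) P2=[0,5,4,4,2,2](0)
Move 2: P2 pit4 -> P1=[2,3,3,2,2,3](0) P2=[0,5,4,4,0,3](1)
Move 3: P1 pit3 -> P1=[2,3,3,0,3,4](0) P2=[0,5,4,4,0,3](1)
Move 4: P1 pit4 -> P1=[2,3,3,0,0,5](1) P2=[1,5,4,4,0,3](1)

Answer: 1 1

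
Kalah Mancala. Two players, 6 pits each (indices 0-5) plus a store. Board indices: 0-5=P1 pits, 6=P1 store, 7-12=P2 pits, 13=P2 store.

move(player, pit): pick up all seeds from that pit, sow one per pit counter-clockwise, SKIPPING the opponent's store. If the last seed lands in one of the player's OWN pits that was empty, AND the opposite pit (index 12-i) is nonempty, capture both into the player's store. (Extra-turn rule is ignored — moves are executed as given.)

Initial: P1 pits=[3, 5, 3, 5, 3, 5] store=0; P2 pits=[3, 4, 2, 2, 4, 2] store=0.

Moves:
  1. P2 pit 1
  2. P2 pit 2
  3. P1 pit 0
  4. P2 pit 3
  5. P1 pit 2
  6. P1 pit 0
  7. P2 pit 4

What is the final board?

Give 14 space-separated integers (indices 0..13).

Move 1: P2 pit1 -> P1=[3,5,3,5,3,5](0) P2=[3,0,3,3,5,3](0)
Move 2: P2 pit2 -> P1=[3,5,3,5,3,5](0) P2=[3,0,0,4,6,4](0)
Move 3: P1 pit0 -> P1=[0,6,4,6,3,5](0) P2=[3,0,0,4,6,4](0)
Move 4: P2 pit3 -> P1=[1,6,4,6,3,5](0) P2=[3,0,0,0,7,5](1)
Move 5: P1 pit2 -> P1=[1,6,0,7,4,6](1) P2=[3,0,0,0,7,5](1)
Move 6: P1 pit0 -> P1=[0,7,0,7,4,6](1) P2=[3,0,0,0,7,5](1)
Move 7: P2 pit4 -> P1=[1,8,1,8,5,6](1) P2=[3,0,0,0,0,6](2)

Answer: 1 8 1 8 5 6 1 3 0 0 0 0 6 2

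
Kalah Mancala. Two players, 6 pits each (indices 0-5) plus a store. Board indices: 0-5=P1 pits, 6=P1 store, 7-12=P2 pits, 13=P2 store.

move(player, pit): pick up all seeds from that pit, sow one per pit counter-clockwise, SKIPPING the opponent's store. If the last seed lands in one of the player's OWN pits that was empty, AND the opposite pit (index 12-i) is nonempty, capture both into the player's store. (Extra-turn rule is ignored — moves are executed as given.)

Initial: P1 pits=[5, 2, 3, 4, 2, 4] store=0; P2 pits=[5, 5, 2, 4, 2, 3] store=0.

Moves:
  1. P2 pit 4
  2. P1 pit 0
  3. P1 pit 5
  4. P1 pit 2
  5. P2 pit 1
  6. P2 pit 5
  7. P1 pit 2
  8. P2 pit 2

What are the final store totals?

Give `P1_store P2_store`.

Answer: 2 4

Derivation:
Move 1: P2 pit4 -> P1=[5,2,3,4,2,4](0) P2=[5,5,2,4,0,4](1)
Move 2: P1 pit0 -> P1=[0,3,4,5,3,5](0) P2=[5,5,2,4,0,4](1)
Move 3: P1 pit5 -> P1=[0,3,4,5,3,0](1) P2=[6,6,3,5,0,4](1)
Move 4: P1 pit2 -> P1=[0,3,0,6,4,1](2) P2=[6,6,3,5,0,4](1)
Move 5: P2 pit1 -> P1=[1,3,0,6,4,1](2) P2=[6,0,4,6,1,5](2)
Move 6: P2 pit5 -> P1=[2,4,1,7,4,1](2) P2=[6,0,4,6,1,0](3)
Move 7: P1 pit2 -> P1=[2,4,0,8,4,1](2) P2=[6,0,4,6,1,0](3)
Move 8: P2 pit2 -> P1=[2,4,0,8,4,1](2) P2=[6,0,0,7,2,1](4)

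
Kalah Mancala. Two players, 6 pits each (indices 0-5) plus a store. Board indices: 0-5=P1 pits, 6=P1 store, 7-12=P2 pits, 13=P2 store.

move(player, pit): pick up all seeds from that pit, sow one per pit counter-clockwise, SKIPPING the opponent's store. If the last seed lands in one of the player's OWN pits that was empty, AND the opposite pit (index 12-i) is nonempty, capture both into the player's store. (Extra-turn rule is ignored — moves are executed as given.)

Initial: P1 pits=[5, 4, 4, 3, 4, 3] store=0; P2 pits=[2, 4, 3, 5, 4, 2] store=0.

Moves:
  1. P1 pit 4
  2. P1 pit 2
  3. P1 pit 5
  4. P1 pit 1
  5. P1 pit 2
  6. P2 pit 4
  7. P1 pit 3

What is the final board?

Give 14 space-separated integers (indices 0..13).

Move 1: P1 pit4 -> P1=[5,4,4,3,0,4](1) P2=[3,5,3,5,4,2](0)
Move 2: P1 pit2 -> P1=[5,4,0,4,1,5](2) P2=[3,5,3,5,4,2](0)
Move 3: P1 pit5 -> P1=[5,4,0,4,1,0](3) P2=[4,6,4,6,4,2](0)
Move 4: P1 pit1 -> P1=[5,0,1,5,2,0](8) P2=[0,6,4,6,4,2](0)
Move 5: P1 pit2 -> P1=[5,0,0,6,2,0](8) P2=[0,6,4,6,4,2](0)
Move 6: P2 pit4 -> P1=[6,1,0,6,2,0](8) P2=[0,6,4,6,0,3](1)
Move 7: P1 pit3 -> P1=[6,1,0,0,3,1](9) P2=[1,7,5,6,0,3](1)

Answer: 6 1 0 0 3 1 9 1 7 5 6 0 3 1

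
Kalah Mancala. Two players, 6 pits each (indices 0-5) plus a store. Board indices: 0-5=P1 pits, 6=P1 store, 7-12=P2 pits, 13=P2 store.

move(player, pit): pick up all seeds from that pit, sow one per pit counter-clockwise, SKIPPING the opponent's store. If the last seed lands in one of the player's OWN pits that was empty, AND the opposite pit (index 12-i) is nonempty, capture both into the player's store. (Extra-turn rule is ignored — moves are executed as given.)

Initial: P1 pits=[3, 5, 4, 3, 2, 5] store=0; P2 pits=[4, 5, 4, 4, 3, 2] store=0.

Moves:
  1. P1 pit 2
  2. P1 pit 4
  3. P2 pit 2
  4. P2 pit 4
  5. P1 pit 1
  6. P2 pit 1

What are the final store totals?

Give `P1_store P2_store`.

Move 1: P1 pit2 -> P1=[3,5,0,4,3,6](1) P2=[4,5,4,4,3,2](0)
Move 2: P1 pit4 -> P1=[3,5,0,4,0,7](2) P2=[5,5,4,4,3,2](0)
Move 3: P2 pit2 -> P1=[3,5,0,4,0,7](2) P2=[5,5,0,5,4,3](1)
Move 4: P2 pit4 -> P1=[4,6,0,4,0,7](2) P2=[5,5,0,5,0,4](2)
Move 5: P1 pit1 -> P1=[4,0,1,5,1,8](3) P2=[6,5,0,5,0,4](2)
Move 6: P2 pit1 -> P1=[4,0,1,5,1,8](3) P2=[6,0,1,6,1,5](3)

Answer: 3 3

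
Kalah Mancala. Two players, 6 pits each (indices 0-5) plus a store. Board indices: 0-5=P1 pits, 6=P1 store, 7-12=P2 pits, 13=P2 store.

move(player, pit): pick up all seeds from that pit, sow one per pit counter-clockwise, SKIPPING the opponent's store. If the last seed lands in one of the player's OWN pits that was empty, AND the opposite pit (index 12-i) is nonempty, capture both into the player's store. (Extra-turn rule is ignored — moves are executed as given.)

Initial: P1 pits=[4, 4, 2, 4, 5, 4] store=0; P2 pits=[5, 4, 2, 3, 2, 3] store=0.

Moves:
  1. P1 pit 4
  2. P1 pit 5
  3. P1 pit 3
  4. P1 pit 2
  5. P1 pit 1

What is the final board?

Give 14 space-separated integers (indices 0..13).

Answer: 4 0 1 2 3 2 3 8 6 4 4 2 3 0

Derivation:
Move 1: P1 pit4 -> P1=[4,4,2,4,0,5](1) P2=[6,5,3,3,2,3](0)
Move 2: P1 pit5 -> P1=[4,4,2,4,0,0](2) P2=[7,6,4,4,2,3](0)
Move 3: P1 pit3 -> P1=[4,4,2,0,1,1](3) P2=[8,6,4,4,2,3](0)
Move 4: P1 pit2 -> P1=[4,4,0,1,2,1](3) P2=[8,6,4,4,2,3](0)
Move 5: P1 pit1 -> P1=[4,0,1,2,3,2](3) P2=[8,6,4,4,2,3](0)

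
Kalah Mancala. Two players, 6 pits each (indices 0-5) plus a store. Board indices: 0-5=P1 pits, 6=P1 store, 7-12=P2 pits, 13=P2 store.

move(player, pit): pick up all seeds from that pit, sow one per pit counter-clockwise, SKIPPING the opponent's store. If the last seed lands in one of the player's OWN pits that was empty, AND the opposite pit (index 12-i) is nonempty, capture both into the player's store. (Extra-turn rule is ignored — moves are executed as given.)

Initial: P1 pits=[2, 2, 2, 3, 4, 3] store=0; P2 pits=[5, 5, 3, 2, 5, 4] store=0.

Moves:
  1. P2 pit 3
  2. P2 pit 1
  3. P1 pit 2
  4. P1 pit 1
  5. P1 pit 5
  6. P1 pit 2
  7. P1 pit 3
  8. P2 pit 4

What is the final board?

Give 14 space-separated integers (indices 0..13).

Answer: 3 1 1 1 7 1 2 7 2 5 1 0 7 2

Derivation:
Move 1: P2 pit3 -> P1=[2,2,2,3,4,3](0) P2=[5,5,3,0,6,5](0)
Move 2: P2 pit1 -> P1=[2,2,2,3,4,3](0) P2=[5,0,4,1,7,6](1)
Move 3: P1 pit2 -> P1=[2,2,0,4,5,3](0) P2=[5,0,4,1,7,6](1)
Move 4: P1 pit1 -> P1=[2,0,1,5,5,3](0) P2=[5,0,4,1,7,6](1)
Move 5: P1 pit5 -> P1=[2,0,1,5,5,0](1) P2=[6,1,4,1,7,6](1)
Move 6: P1 pit2 -> P1=[2,0,0,6,5,0](1) P2=[6,1,4,1,7,6](1)
Move 7: P1 pit3 -> P1=[2,0,0,0,6,1](2) P2=[7,2,5,1,7,6](1)
Move 8: P2 pit4 -> P1=[3,1,1,1,7,1](2) P2=[7,2,5,1,0,7](2)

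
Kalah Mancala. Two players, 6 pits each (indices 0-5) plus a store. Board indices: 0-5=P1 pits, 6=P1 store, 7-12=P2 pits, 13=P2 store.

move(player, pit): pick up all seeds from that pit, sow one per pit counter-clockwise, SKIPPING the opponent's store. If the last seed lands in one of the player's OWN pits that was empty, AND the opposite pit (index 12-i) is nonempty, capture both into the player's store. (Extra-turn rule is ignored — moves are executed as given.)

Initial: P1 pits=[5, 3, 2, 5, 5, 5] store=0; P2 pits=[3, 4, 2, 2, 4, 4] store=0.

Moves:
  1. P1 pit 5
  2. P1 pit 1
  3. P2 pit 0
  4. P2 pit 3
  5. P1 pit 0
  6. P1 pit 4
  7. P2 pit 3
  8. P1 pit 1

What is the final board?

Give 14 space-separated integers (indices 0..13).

Move 1: P1 pit5 -> P1=[5,3,2,5,5,0](1) P2=[4,5,3,3,4,4](0)
Move 2: P1 pit1 -> P1=[5,0,3,6,6,0](1) P2=[4,5,3,3,4,4](0)
Move 3: P2 pit0 -> P1=[5,0,3,6,6,0](1) P2=[0,6,4,4,5,4](0)
Move 4: P2 pit3 -> P1=[6,0,3,6,6,0](1) P2=[0,6,4,0,6,5](1)
Move 5: P1 pit0 -> P1=[0,1,4,7,7,1](2) P2=[0,6,4,0,6,5](1)
Move 6: P1 pit4 -> P1=[0,1,4,7,0,2](3) P2=[1,7,5,1,7,5](1)
Move 7: P2 pit3 -> P1=[0,1,4,7,0,2](3) P2=[1,7,5,0,8,5](1)
Move 8: P1 pit1 -> P1=[0,0,5,7,0,2](3) P2=[1,7,5,0,8,5](1)

Answer: 0 0 5 7 0 2 3 1 7 5 0 8 5 1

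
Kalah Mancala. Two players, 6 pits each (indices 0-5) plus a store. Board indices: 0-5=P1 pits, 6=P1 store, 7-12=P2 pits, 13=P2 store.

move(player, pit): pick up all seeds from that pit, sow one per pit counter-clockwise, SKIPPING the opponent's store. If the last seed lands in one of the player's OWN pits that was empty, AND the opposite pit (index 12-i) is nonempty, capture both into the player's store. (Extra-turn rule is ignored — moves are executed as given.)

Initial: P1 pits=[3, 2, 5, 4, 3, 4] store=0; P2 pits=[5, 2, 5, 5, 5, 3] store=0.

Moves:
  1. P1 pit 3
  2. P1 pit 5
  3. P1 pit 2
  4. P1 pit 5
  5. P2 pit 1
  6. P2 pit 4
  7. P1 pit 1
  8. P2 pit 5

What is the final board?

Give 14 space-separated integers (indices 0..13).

Answer: 5 1 3 3 6 0 4 8 0 7 7 0 0 2

Derivation:
Move 1: P1 pit3 -> P1=[3,2,5,0,4,5](1) P2=[6,2,5,5,5,3](0)
Move 2: P1 pit5 -> P1=[3,2,5,0,4,0](2) P2=[7,3,6,6,5,3](0)
Move 3: P1 pit2 -> P1=[3,2,0,1,5,1](3) P2=[8,3,6,6,5,3](0)
Move 4: P1 pit5 -> P1=[3,2,0,1,5,0](4) P2=[8,3,6,6,5,3](0)
Move 5: P2 pit1 -> P1=[3,2,0,1,5,0](4) P2=[8,0,7,7,6,3](0)
Move 6: P2 pit4 -> P1=[4,3,1,2,5,0](4) P2=[8,0,7,7,0,4](1)
Move 7: P1 pit1 -> P1=[4,0,2,3,6,0](4) P2=[8,0,7,7,0,4](1)
Move 8: P2 pit5 -> P1=[5,1,3,3,6,0](4) P2=[8,0,7,7,0,0](2)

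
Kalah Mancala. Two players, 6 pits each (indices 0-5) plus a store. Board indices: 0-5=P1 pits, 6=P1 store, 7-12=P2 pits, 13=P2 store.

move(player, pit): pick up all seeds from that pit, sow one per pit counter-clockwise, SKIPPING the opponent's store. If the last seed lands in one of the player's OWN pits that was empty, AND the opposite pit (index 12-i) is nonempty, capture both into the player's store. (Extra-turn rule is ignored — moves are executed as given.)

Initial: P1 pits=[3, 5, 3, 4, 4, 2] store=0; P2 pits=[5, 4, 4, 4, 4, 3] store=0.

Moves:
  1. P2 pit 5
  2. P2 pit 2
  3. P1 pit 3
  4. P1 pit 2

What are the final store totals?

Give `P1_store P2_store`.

Answer: 1 2

Derivation:
Move 1: P2 pit5 -> P1=[4,6,3,4,4,2](0) P2=[5,4,4,4,4,0](1)
Move 2: P2 pit2 -> P1=[4,6,3,4,4,2](0) P2=[5,4,0,5,5,1](2)
Move 3: P1 pit3 -> P1=[4,6,3,0,5,3](1) P2=[6,4,0,5,5,1](2)
Move 4: P1 pit2 -> P1=[4,6,0,1,6,4](1) P2=[6,4,0,5,5,1](2)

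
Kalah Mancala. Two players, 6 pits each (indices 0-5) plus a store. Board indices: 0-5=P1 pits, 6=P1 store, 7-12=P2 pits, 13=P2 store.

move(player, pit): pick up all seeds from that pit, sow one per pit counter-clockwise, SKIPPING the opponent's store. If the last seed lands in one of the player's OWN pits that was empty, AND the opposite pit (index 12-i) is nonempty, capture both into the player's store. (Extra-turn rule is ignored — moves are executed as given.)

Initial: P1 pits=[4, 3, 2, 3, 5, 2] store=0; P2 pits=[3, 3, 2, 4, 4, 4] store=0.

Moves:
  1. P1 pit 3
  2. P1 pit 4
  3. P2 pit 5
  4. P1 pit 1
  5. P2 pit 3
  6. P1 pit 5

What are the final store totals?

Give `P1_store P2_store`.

Answer: 3 2

Derivation:
Move 1: P1 pit3 -> P1=[4,3,2,0,6,3](1) P2=[3,3,2,4,4,4](0)
Move 2: P1 pit4 -> P1=[4,3,2,0,0,4](2) P2=[4,4,3,5,4,4](0)
Move 3: P2 pit5 -> P1=[5,4,3,0,0,4](2) P2=[4,4,3,5,4,0](1)
Move 4: P1 pit1 -> P1=[5,0,4,1,1,5](2) P2=[4,4,3,5,4,0](1)
Move 5: P2 pit3 -> P1=[6,1,4,1,1,5](2) P2=[4,4,3,0,5,1](2)
Move 6: P1 pit5 -> P1=[6,1,4,1,1,0](3) P2=[5,5,4,1,5,1](2)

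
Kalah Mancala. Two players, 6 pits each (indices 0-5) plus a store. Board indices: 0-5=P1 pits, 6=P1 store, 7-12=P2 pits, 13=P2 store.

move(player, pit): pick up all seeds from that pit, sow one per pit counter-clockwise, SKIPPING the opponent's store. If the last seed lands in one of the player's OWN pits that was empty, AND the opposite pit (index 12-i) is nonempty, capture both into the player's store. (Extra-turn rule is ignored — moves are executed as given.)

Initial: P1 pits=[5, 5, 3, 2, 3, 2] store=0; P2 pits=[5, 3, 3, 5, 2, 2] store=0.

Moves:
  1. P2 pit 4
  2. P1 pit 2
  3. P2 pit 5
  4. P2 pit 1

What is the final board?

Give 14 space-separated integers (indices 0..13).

Answer: 6 0 0 3 4 3 0 5 0 4 6 0 0 9

Derivation:
Move 1: P2 pit4 -> P1=[5,5,3,2,3,2](0) P2=[5,3,3,5,0,3](1)
Move 2: P1 pit2 -> P1=[5,5,0,3,4,3](0) P2=[5,3,3,5,0,3](1)
Move 3: P2 pit5 -> P1=[6,6,0,3,4,3](0) P2=[5,3,3,5,0,0](2)
Move 4: P2 pit1 -> P1=[6,0,0,3,4,3](0) P2=[5,0,4,6,0,0](9)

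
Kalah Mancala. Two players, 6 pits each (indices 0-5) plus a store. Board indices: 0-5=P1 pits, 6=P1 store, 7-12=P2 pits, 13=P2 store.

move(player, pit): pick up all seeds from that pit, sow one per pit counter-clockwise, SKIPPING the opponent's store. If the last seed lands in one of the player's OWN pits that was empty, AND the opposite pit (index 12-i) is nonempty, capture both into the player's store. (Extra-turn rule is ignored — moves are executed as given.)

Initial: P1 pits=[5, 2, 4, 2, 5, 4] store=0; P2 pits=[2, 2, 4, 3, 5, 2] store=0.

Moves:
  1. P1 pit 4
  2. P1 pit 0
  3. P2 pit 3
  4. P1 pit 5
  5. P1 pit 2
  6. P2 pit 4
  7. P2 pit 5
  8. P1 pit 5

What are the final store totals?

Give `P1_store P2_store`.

Answer: 4 3

Derivation:
Move 1: P1 pit4 -> P1=[5,2,4,2,0,5](1) P2=[3,3,5,3,5,2](0)
Move 2: P1 pit0 -> P1=[0,3,5,3,1,6](1) P2=[3,3,5,3,5,2](0)
Move 3: P2 pit3 -> P1=[0,3,5,3,1,6](1) P2=[3,3,5,0,6,3](1)
Move 4: P1 pit5 -> P1=[0,3,5,3,1,0](2) P2=[4,4,6,1,7,3](1)
Move 5: P1 pit2 -> P1=[0,3,0,4,2,1](3) P2=[5,4,6,1,7,3](1)
Move 6: P2 pit4 -> P1=[1,4,1,5,3,1](3) P2=[5,4,6,1,0,4](2)
Move 7: P2 pit5 -> P1=[2,5,2,5,3,1](3) P2=[5,4,6,1,0,0](3)
Move 8: P1 pit5 -> P1=[2,5,2,5,3,0](4) P2=[5,4,6,1,0,0](3)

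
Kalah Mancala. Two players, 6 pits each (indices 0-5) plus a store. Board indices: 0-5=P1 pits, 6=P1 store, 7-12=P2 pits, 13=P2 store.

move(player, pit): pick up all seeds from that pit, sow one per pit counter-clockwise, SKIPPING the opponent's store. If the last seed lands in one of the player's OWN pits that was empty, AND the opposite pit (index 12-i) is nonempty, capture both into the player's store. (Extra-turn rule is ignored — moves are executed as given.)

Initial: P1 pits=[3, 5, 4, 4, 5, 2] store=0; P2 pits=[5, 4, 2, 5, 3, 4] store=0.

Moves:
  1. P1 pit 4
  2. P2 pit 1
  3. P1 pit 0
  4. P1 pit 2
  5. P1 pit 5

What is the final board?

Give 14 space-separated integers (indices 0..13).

Answer: 0 6 0 6 1 0 3 8 1 5 6 4 5 1

Derivation:
Move 1: P1 pit4 -> P1=[3,5,4,4,0,3](1) P2=[6,5,3,5,3,4](0)
Move 2: P2 pit1 -> P1=[3,5,4,4,0,3](1) P2=[6,0,4,6,4,5](1)
Move 3: P1 pit0 -> P1=[0,6,5,5,0,3](1) P2=[6,0,4,6,4,5](1)
Move 4: P1 pit2 -> P1=[0,6,0,6,1,4](2) P2=[7,0,4,6,4,5](1)
Move 5: P1 pit5 -> P1=[0,6,0,6,1,0](3) P2=[8,1,5,6,4,5](1)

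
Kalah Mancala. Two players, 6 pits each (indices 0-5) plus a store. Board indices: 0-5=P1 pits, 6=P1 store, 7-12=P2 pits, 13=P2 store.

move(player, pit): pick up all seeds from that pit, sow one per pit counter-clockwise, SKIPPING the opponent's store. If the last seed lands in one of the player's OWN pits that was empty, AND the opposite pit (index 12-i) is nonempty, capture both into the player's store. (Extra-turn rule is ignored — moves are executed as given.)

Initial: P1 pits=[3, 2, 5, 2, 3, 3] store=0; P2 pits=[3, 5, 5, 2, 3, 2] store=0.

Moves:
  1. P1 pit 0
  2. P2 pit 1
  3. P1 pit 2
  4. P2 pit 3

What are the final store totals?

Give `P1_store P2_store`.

Move 1: P1 pit0 -> P1=[0,3,6,3,3,3](0) P2=[3,5,5,2,3,2](0)
Move 2: P2 pit1 -> P1=[0,3,6,3,3,3](0) P2=[3,0,6,3,4,3](1)
Move 3: P1 pit2 -> P1=[0,3,0,4,4,4](1) P2=[4,1,6,3,4,3](1)
Move 4: P2 pit3 -> P1=[0,3,0,4,4,4](1) P2=[4,1,6,0,5,4](2)

Answer: 1 2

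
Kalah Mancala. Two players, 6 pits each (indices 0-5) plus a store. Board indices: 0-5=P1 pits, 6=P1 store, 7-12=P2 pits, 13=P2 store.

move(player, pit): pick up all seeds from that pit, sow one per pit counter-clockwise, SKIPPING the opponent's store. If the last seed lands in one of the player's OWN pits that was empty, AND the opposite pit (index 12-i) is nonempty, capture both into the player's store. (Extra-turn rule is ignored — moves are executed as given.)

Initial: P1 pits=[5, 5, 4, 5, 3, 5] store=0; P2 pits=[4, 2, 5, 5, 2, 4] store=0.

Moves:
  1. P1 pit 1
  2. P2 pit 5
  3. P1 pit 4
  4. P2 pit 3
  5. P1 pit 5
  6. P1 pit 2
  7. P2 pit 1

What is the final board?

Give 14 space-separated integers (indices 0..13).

Move 1: P1 pit1 -> P1=[5,0,5,6,4,6](1) P2=[4,2,5,5,2,4](0)
Move 2: P2 pit5 -> P1=[6,1,6,6,4,6](1) P2=[4,2,5,5,2,0](1)
Move 3: P1 pit4 -> P1=[6,1,6,6,0,7](2) P2=[5,3,5,5,2,0](1)
Move 4: P2 pit3 -> P1=[7,2,6,6,0,7](2) P2=[5,3,5,0,3,1](2)
Move 5: P1 pit5 -> P1=[7,2,6,6,0,0](3) P2=[6,4,6,1,4,2](2)
Move 6: P1 pit2 -> P1=[7,2,0,7,1,1](4) P2=[7,5,6,1,4,2](2)
Move 7: P2 pit1 -> P1=[7,2,0,7,1,1](4) P2=[7,0,7,2,5,3](3)

Answer: 7 2 0 7 1 1 4 7 0 7 2 5 3 3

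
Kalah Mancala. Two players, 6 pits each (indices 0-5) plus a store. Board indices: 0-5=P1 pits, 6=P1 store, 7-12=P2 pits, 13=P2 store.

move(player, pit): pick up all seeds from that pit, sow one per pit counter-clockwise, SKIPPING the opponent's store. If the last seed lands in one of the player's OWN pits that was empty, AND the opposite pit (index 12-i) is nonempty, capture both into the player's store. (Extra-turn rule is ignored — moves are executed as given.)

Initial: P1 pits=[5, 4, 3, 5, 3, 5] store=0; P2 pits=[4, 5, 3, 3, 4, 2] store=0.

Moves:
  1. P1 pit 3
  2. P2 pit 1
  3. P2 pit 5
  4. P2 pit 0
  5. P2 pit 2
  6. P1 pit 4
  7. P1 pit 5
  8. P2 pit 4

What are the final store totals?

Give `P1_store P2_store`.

Answer: 3 12

Derivation:
Move 1: P1 pit3 -> P1=[5,4,3,0,4,6](1) P2=[5,6,3,3,4,2](0)
Move 2: P2 pit1 -> P1=[6,4,3,0,4,6](1) P2=[5,0,4,4,5,3](1)
Move 3: P2 pit5 -> P1=[7,5,3,0,4,6](1) P2=[5,0,4,4,5,0](2)
Move 4: P2 pit0 -> P1=[0,5,3,0,4,6](1) P2=[0,1,5,5,6,0](10)
Move 5: P2 pit2 -> P1=[1,5,3,0,4,6](1) P2=[0,1,0,6,7,1](11)
Move 6: P1 pit4 -> P1=[1,5,3,0,0,7](2) P2=[1,2,0,6,7,1](11)
Move 7: P1 pit5 -> P1=[1,5,3,0,0,0](3) P2=[2,3,1,7,8,2](11)
Move 8: P2 pit4 -> P1=[2,6,4,1,1,1](3) P2=[2,3,1,7,0,3](12)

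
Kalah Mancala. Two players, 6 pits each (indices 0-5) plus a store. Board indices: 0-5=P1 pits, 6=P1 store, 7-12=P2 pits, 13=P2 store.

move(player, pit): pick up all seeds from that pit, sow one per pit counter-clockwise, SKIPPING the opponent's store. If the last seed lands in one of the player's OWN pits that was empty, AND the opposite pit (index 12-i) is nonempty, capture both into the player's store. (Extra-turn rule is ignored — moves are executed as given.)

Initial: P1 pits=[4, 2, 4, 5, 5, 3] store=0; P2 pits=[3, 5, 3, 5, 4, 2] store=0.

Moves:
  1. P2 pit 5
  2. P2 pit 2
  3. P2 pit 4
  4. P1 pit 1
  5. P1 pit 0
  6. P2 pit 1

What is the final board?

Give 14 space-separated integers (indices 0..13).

Move 1: P2 pit5 -> P1=[5,2,4,5,5,3](0) P2=[3,5,3,5,4,0](1)
Move 2: P2 pit2 -> P1=[0,2,4,5,5,3](0) P2=[3,5,0,6,5,0](7)
Move 3: P2 pit4 -> P1=[1,3,5,5,5,3](0) P2=[3,5,0,6,0,1](8)
Move 4: P1 pit1 -> P1=[1,0,6,6,6,3](0) P2=[3,5,0,6,0,1](8)
Move 5: P1 pit0 -> P1=[0,1,6,6,6,3](0) P2=[3,5,0,6,0,1](8)
Move 6: P2 pit1 -> P1=[0,1,6,6,6,3](0) P2=[3,0,1,7,1,2](9)

Answer: 0 1 6 6 6 3 0 3 0 1 7 1 2 9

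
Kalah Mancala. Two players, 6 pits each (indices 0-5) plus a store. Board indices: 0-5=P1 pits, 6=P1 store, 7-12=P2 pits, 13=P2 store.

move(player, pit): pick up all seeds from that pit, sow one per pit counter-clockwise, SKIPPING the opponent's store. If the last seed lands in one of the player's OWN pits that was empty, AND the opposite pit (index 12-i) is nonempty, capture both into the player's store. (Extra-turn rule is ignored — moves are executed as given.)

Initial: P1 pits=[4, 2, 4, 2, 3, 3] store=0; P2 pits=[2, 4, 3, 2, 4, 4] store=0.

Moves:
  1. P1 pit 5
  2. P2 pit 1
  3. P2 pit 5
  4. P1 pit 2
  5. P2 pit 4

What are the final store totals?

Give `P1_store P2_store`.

Move 1: P1 pit5 -> P1=[4,2,4,2,3,0](1) P2=[3,5,3,2,4,4](0)
Move 2: P2 pit1 -> P1=[4,2,4,2,3,0](1) P2=[3,0,4,3,5,5](1)
Move 3: P2 pit5 -> P1=[5,3,5,3,3,0](1) P2=[3,0,4,3,5,0](2)
Move 4: P1 pit2 -> P1=[5,3,0,4,4,1](2) P2=[4,0,4,3,5,0](2)
Move 5: P2 pit4 -> P1=[6,4,1,4,4,1](2) P2=[4,0,4,3,0,1](3)

Answer: 2 3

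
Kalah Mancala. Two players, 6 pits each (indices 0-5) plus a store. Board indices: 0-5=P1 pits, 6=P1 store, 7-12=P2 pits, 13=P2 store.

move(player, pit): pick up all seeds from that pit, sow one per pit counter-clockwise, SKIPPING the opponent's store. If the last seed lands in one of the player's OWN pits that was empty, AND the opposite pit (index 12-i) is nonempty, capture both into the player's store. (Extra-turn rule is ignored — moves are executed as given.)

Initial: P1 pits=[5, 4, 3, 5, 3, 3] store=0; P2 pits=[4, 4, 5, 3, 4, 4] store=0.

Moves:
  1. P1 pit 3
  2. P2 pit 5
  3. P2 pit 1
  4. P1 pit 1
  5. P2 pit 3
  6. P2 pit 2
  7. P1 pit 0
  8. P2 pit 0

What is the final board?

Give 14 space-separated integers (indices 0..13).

Answer: 0 2 6 2 6 6 3 0 2 1 2 8 4 5

Derivation:
Move 1: P1 pit3 -> P1=[5,4,3,0,4,4](1) P2=[5,5,5,3,4,4](0)
Move 2: P2 pit5 -> P1=[6,5,4,0,4,4](1) P2=[5,5,5,3,4,0](1)
Move 3: P2 pit1 -> P1=[6,5,4,0,4,4](1) P2=[5,0,6,4,5,1](2)
Move 4: P1 pit1 -> P1=[6,0,5,1,5,5](2) P2=[5,0,6,4,5,1](2)
Move 5: P2 pit3 -> P1=[7,0,5,1,5,5](2) P2=[5,0,6,0,6,2](3)
Move 6: P2 pit2 -> P1=[8,1,5,1,5,5](2) P2=[5,0,0,1,7,3](4)
Move 7: P1 pit0 -> P1=[0,2,6,2,6,6](3) P2=[6,1,0,1,7,3](4)
Move 8: P2 pit0 -> P1=[0,2,6,2,6,6](3) P2=[0,2,1,2,8,4](5)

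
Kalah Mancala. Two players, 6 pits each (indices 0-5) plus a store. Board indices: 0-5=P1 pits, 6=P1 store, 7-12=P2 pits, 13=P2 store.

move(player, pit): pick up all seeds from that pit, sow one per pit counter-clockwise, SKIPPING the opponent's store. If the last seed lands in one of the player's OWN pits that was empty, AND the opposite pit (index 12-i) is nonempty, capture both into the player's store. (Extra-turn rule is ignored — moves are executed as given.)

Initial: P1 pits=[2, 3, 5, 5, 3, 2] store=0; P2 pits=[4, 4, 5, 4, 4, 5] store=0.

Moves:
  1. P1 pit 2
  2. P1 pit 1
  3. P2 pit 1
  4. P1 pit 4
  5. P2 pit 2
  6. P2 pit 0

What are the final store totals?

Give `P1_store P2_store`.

Answer: 2 2

Derivation:
Move 1: P1 pit2 -> P1=[2,3,0,6,4,3](1) P2=[5,4,5,4,4,5](0)
Move 2: P1 pit1 -> P1=[2,0,1,7,5,3](1) P2=[5,4,5,4,4,5](0)
Move 3: P2 pit1 -> P1=[2,0,1,7,5,3](1) P2=[5,0,6,5,5,6](0)
Move 4: P1 pit4 -> P1=[2,0,1,7,0,4](2) P2=[6,1,7,5,5,6](0)
Move 5: P2 pit2 -> P1=[3,1,2,7,0,4](2) P2=[6,1,0,6,6,7](1)
Move 6: P2 pit0 -> P1=[3,1,2,7,0,4](2) P2=[0,2,1,7,7,8](2)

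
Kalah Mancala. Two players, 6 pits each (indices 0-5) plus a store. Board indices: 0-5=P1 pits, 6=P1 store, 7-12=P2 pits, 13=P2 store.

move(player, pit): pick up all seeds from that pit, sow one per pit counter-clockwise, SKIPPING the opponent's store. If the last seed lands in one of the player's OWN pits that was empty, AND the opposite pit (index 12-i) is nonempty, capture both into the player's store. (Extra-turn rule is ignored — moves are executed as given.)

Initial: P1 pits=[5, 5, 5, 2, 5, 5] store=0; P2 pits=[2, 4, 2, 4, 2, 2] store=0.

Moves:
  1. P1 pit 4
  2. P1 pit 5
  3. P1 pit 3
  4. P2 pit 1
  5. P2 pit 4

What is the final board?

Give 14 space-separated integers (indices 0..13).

Move 1: P1 pit4 -> P1=[5,5,5,2,0,6](1) P2=[3,5,3,4,2,2](0)
Move 2: P1 pit5 -> P1=[5,5,5,2,0,0](2) P2=[4,6,4,5,3,2](0)
Move 3: P1 pit3 -> P1=[5,5,5,0,1,0](7) P2=[0,6,4,5,3,2](0)
Move 4: P2 pit1 -> P1=[6,5,5,0,1,0](7) P2=[0,0,5,6,4,3](1)
Move 5: P2 pit4 -> P1=[7,6,5,0,1,0](7) P2=[0,0,5,6,0,4](2)

Answer: 7 6 5 0 1 0 7 0 0 5 6 0 4 2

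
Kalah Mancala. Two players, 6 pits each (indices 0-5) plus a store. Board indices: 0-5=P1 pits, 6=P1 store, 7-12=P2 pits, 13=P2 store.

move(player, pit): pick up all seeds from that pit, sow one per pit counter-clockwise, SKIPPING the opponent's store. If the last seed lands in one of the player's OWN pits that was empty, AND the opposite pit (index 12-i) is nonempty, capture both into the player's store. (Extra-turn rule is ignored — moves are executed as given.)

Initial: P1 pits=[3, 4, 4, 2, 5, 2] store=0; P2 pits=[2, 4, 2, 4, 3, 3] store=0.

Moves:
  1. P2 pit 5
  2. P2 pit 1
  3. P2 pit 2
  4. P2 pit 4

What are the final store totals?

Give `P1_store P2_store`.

Move 1: P2 pit5 -> P1=[4,5,4,2,5,2](0) P2=[2,4,2,4,3,0](1)
Move 2: P2 pit1 -> P1=[0,5,4,2,5,2](0) P2=[2,0,3,5,4,0](6)
Move 3: P2 pit2 -> P1=[0,5,4,2,5,2](0) P2=[2,0,0,6,5,1](6)
Move 4: P2 pit4 -> P1=[1,6,5,2,5,2](0) P2=[2,0,0,6,0,2](7)

Answer: 0 7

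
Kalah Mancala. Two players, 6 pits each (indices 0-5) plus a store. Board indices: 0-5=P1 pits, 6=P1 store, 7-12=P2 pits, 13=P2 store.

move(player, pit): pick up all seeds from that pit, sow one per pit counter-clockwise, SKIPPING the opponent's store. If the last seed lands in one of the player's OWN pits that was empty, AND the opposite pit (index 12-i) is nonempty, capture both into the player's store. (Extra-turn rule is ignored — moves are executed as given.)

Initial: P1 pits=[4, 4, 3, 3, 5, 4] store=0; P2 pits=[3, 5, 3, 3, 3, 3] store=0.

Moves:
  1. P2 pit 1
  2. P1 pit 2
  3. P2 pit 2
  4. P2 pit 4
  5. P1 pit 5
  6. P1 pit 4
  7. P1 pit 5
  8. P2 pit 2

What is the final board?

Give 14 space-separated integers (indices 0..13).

Answer: 5 0 1 4 0 0 3 5 2 0 8 0 6 9

Derivation:
Move 1: P2 pit1 -> P1=[4,4,3,3,5,4](0) P2=[3,0,4,4,4,4](1)
Move 2: P1 pit2 -> P1=[4,4,0,4,6,5](0) P2=[3,0,4,4,4,4](1)
Move 3: P2 pit2 -> P1=[4,4,0,4,6,5](0) P2=[3,0,0,5,5,5](2)
Move 4: P2 pit4 -> P1=[5,5,1,4,6,5](0) P2=[3,0,0,5,0,6](3)
Move 5: P1 pit5 -> P1=[5,5,1,4,6,0](1) P2=[4,1,1,6,0,6](3)
Move 6: P1 pit4 -> P1=[5,5,1,4,0,1](2) P2=[5,2,2,7,0,6](3)
Move 7: P1 pit5 -> P1=[5,5,1,4,0,0](3) P2=[5,2,2,7,0,6](3)
Move 8: P2 pit2 -> P1=[5,0,1,4,0,0](3) P2=[5,2,0,8,0,6](9)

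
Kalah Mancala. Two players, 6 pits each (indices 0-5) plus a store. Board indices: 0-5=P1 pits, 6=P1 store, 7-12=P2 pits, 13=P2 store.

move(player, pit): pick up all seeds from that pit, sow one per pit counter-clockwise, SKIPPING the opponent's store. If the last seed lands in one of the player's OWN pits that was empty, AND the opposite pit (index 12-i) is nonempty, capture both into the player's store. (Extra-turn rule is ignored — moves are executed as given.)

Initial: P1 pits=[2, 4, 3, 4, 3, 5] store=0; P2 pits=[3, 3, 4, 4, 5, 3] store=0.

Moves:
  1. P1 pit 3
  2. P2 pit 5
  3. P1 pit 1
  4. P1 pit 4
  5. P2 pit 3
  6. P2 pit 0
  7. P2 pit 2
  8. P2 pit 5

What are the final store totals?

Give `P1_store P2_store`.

Move 1: P1 pit3 -> P1=[2,4,3,0,4,6](1) P2=[4,3,4,4,5,3](0)
Move 2: P2 pit5 -> P1=[3,5,3,0,4,6](1) P2=[4,3,4,4,5,0](1)
Move 3: P1 pit1 -> P1=[3,0,4,1,5,7](2) P2=[4,3,4,4,5,0](1)
Move 4: P1 pit4 -> P1=[3,0,4,1,0,8](3) P2=[5,4,5,4,5,0](1)
Move 5: P2 pit3 -> P1=[4,0,4,1,0,8](3) P2=[5,4,5,0,6,1](2)
Move 6: P2 pit0 -> P1=[4,0,4,1,0,8](3) P2=[0,5,6,1,7,2](2)
Move 7: P2 pit2 -> P1=[5,1,4,1,0,8](3) P2=[0,5,0,2,8,3](3)
Move 8: P2 pit5 -> P1=[6,2,4,1,0,8](3) P2=[0,5,0,2,8,0](4)

Answer: 3 4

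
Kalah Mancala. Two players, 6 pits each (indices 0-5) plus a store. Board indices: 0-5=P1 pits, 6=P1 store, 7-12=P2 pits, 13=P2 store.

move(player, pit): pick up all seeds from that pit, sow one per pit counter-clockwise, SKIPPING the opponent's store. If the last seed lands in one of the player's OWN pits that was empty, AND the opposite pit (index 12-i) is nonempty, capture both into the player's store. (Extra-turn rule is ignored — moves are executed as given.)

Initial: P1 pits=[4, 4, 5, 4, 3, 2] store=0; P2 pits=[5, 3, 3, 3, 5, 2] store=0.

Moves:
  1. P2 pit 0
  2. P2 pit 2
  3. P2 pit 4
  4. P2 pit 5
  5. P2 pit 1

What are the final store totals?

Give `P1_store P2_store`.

Answer: 0 10

Derivation:
Move 1: P2 pit0 -> P1=[4,4,5,4,3,2](0) P2=[0,4,4,4,6,3](0)
Move 2: P2 pit2 -> P1=[4,4,5,4,3,2](0) P2=[0,4,0,5,7,4](1)
Move 3: P2 pit4 -> P1=[5,5,6,5,4,2](0) P2=[0,4,0,5,0,5](2)
Move 4: P2 pit5 -> P1=[6,6,7,6,4,2](0) P2=[0,4,0,5,0,0](3)
Move 5: P2 pit1 -> P1=[0,6,7,6,4,2](0) P2=[0,0,1,6,1,0](10)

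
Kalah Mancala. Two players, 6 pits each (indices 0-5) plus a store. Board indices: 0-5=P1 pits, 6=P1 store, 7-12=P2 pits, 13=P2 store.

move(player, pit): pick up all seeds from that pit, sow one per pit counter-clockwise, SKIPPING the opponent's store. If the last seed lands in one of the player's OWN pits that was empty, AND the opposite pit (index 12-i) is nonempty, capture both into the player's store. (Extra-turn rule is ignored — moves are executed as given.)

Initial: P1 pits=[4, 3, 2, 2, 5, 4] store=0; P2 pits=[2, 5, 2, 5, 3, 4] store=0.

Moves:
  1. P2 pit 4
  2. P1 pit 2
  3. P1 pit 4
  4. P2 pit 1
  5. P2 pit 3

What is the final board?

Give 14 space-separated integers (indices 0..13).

Answer: 7 4 1 4 0 5 1 3 0 4 0 2 7 3

Derivation:
Move 1: P2 pit4 -> P1=[5,3,2,2,5,4](0) P2=[2,5,2,5,0,5](1)
Move 2: P1 pit2 -> P1=[5,3,0,3,6,4](0) P2=[2,5,2,5,0,5](1)
Move 3: P1 pit4 -> P1=[5,3,0,3,0,5](1) P2=[3,6,3,6,0,5](1)
Move 4: P2 pit1 -> P1=[6,3,0,3,0,5](1) P2=[3,0,4,7,1,6](2)
Move 5: P2 pit3 -> P1=[7,4,1,4,0,5](1) P2=[3,0,4,0,2,7](3)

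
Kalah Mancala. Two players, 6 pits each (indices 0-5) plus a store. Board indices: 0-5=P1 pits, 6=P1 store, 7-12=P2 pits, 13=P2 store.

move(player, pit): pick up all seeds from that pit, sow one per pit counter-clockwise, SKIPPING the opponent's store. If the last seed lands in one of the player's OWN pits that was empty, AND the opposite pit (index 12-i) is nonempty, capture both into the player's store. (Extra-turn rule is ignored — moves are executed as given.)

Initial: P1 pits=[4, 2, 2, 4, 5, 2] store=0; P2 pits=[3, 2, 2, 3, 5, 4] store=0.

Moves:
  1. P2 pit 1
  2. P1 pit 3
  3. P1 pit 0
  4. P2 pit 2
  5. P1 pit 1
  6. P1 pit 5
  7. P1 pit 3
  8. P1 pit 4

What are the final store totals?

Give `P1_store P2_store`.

Move 1: P2 pit1 -> P1=[4,2,2,4,5,2](0) P2=[3,0,3,4,5,4](0)
Move 2: P1 pit3 -> P1=[4,2,2,0,6,3](1) P2=[4,0,3,4,5,4](0)
Move 3: P1 pit0 -> P1=[0,3,3,1,7,3](1) P2=[4,0,3,4,5,4](0)
Move 4: P2 pit2 -> P1=[0,3,3,1,7,3](1) P2=[4,0,0,5,6,5](0)
Move 5: P1 pit1 -> P1=[0,0,4,2,8,3](1) P2=[4,0,0,5,6,5](0)
Move 6: P1 pit5 -> P1=[0,0,4,2,8,0](2) P2=[5,1,0,5,6,5](0)
Move 7: P1 pit3 -> P1=[0,0,4,0,9,0](8) P2=[0,1,0,5,6,5](0)
Move 8: P1 pit4 -> P1=[0,0,4,0,0,1](16) P2=[1,2,1,6,7,0](0)

Answer: 16 0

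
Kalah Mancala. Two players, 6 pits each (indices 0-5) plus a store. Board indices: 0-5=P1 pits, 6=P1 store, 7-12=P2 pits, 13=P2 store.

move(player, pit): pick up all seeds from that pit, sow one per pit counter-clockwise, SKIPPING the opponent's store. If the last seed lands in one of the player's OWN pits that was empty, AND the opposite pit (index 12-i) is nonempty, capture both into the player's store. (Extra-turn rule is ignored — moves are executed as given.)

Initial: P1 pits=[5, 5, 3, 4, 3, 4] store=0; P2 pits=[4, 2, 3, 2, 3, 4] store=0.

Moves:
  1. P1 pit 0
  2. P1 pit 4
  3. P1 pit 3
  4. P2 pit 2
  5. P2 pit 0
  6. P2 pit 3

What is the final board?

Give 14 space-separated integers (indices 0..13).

Answer: 1 6 4 0 1 7 2 0 5 1 0 6 7 2

Derivation:
Move 1: P1 pit0 -> P1=[0,6,4,5,4,5](0) P2=[4,2,3,2,3,4](0)
Move 2: P1 pit4 -> P1=[0,6,4,5,0,6](1) P2=[5,3,3,2,3,4](0)
Move 3: P1 pit3 -> P1=[0,6,4,0,1,7](2) P2=[6,4,3,2,3,4](0)
Move 4: P2 pit2 -> P1=[0,6,4,0,1,7](2) P2=[6,4,0,3,4,5](0)
Move 5: P2 pit0 -> P1=[0,6,4,0,1,7](2) P2=[0,5,1,4,5,6](1)
Move 6: P2 pit3 -> P1=[1,6,4,0,1,7](2) P2=[0,5,1,0,6,7](2)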